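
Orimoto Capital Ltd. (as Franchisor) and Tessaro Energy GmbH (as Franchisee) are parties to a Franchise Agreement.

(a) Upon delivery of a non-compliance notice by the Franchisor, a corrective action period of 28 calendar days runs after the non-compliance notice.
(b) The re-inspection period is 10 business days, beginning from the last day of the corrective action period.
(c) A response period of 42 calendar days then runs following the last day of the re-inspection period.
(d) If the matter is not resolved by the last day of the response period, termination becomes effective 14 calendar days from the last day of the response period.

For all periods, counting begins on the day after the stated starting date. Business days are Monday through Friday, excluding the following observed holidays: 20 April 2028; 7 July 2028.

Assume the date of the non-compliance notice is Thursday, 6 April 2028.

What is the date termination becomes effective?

Adding 28 calendar days to 6 April 2028 gives 4 May 2028, which is the last day of the corrective action period.
From Thursday, 4 May 2028, 10 business days (May 5, May 8, May 9, May 10, May 11, May 12, May 15, May 16, May 17, May 18, skipping weekends) brings us to Thursday, 18 May 2028, which is the last day of the re-inspection period.
Adding 42 calendar days to 18 May 2028 gives 29 June 2028, which is the last day of the response period.
The date termination becomes effective: 14 calendar days after 29 June 2028 is 13 July 2028.

13 July 2028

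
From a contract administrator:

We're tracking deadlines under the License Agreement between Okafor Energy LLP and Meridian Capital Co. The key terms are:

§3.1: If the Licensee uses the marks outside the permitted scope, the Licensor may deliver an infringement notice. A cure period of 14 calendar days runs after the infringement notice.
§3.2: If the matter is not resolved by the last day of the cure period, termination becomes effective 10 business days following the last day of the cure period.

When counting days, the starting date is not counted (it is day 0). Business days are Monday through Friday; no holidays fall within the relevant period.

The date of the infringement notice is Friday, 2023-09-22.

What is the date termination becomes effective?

2023-10-20

The last day of the cure period: 2023-09-22 + 14 days = 2023-10-06.
The date termination becomes effective: 10 business days after Friday, 2023-10-06, skipping weekends — Oct 9, Oct 10, Oct 11, Oct 12, Oct 13, Oct 16, Oct 17, Oct 18, Oct 19, Oct 20 — lands on Friday, 2023-10-20.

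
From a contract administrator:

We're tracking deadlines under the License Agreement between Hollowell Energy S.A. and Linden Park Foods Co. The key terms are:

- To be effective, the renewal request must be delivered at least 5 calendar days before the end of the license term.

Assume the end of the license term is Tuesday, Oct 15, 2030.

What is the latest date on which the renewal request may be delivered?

Oct 15, 2030 minus 5 days is Oct 10, 2030.

Oct 10, 2030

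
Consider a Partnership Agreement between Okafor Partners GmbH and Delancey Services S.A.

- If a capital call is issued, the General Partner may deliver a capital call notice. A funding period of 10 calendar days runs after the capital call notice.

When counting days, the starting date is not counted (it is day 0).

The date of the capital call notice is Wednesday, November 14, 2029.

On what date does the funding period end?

November 24, 2029

Adding 10 calendar days to November 14, 2029 gives November 24, 2029, which is the last day of the funding period.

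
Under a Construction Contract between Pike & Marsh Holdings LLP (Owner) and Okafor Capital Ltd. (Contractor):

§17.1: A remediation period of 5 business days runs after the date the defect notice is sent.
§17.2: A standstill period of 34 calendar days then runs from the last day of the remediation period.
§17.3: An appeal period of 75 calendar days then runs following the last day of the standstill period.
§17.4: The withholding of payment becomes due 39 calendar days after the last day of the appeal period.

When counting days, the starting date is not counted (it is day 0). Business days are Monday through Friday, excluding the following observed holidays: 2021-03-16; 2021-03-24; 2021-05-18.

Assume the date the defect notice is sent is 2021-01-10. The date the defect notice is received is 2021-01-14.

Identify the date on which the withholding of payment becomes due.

2021-06-12

From Sunday, 2021-01-10, 5 business days (Jan 11, Jan 12, Jan 13, Jan 14, Jan 15, skipping weekends) brings us to Friday, 2021-01-15, which is the last day of the remediation period.
The last day of the standstill period: 2021-01-15 + 34 days = 2021-02-18.
Adding 75 calendar days to 2021-02-18 gives 2021-05-04, which is the last day of the appeal period.
The date on which the withholding of payment becomes due: 39 calendar days after 2021-05-04 is 2021-06-12.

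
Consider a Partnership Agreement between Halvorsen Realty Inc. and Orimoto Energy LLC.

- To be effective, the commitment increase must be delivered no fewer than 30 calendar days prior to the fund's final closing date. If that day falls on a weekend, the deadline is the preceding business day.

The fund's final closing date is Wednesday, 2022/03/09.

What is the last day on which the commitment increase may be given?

2022/03/09 minus 30 days is 2022/02/07. That is a Monday, so no adjustment is needed.

2022/02/07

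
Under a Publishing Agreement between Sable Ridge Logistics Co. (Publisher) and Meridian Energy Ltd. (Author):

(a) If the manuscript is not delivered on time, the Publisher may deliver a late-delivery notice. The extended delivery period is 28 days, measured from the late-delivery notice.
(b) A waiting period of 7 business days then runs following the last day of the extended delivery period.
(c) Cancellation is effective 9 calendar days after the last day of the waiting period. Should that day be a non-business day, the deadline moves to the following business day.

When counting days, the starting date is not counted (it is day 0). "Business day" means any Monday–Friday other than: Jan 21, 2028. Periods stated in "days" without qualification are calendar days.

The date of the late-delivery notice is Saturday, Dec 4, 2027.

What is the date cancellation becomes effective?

The last day of the extended delivery period: 28 calendar days after Dec 4, 2027 is Jan 1, 2028.
The last day of the waiting period: 7 business days after Saturday, Jan 1, 2028, skipping weekends — Jan 3, Jan 4, Jan 5, Jan 6, Jan 7, Jan 10, Jan 11 — lands on Tuesday, Jan 11, 2028.
The date cancellation becomes effective: Jan 11, 2028 + 9 days = Jan 20, 2028. Jan 20, 2028 is a Thursday and is not a listed holiday, so no roll-forward applies.

Jan 20, 2028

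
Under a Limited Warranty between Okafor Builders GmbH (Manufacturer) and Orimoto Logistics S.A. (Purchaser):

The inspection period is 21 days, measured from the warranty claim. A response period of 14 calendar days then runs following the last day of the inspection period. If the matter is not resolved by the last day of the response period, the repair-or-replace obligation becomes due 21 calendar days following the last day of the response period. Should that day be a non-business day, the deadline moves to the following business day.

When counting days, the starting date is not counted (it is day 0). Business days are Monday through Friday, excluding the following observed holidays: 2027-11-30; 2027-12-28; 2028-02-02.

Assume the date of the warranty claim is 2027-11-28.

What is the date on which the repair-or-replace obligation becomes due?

Adding 21 calendar days to 2027-11-28 gives 2027-12-19, which is the last day of the inspection period.
The last day of the response period: 14 calendar days after 2027-12-19 is 2028-01-02.
The date on which the repair-or-replace obligation becomes due: 2028-01-02 + 21 days = 2028-01-23. That falls on a Sunday, so it rolls to the next business day, Monday, 2028-01-24.

2028-01-24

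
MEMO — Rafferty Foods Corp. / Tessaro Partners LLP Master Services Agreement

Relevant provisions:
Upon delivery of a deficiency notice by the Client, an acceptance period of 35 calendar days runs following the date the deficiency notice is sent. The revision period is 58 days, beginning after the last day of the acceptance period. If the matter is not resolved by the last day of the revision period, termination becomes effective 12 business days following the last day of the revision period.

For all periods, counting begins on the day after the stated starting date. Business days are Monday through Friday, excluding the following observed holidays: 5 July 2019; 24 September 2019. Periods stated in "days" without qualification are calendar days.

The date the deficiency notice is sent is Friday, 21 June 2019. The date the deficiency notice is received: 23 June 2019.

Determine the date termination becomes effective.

9 October 2019

The last day of the acceptance period: 35 calendar days after 21 June 2019 is 26 July 2019.
Adding 58 calendar days to 26 July 2019 gives 22 September 2019, which is the last day of the revision period.
The date termination becomes effective: counting 12 business days from Sunday, 22 September 2019 (Sep 23, Sep 25, Sep 26, Sep 27, …, Oct 7, Oct 8, Oct 9, skipping weekends and the listed holiday on Sep 24) reaches Wednesday, 9 October 2019.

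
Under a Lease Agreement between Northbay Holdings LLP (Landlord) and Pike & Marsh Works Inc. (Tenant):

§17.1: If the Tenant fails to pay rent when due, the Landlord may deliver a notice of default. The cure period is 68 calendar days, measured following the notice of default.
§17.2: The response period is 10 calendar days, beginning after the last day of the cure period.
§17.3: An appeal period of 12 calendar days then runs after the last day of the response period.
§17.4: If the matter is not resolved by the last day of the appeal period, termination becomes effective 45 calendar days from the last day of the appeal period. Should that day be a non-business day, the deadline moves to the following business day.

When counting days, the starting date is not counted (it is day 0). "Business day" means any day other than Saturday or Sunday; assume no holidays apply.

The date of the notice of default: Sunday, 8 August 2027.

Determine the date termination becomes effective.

The last day of the cure period: 68 calendar days after 8 August 2027 is 15 October 2027.
The last day of the response period: 15 October 2027 + 10 days = 25 October 2027.
The last day of the appeal period: 12 calendar days after 25 October 2027 is 6 November 2027.
The date termination becomes effective: 45 calendar days after 6 November 2027 is 21 December 2027. 21 December 2027 is a Tuesday, so no roll-forward applies.

21 December 2027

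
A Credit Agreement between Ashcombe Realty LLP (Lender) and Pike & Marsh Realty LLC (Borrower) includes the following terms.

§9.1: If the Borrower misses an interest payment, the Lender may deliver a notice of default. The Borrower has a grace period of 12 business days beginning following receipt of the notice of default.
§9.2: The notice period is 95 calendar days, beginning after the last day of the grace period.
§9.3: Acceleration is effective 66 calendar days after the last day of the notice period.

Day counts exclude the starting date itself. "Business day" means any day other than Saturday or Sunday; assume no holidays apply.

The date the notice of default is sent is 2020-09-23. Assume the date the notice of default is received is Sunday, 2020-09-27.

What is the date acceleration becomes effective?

The last day of the grace period: 12 business days after Sunday, 2020-09-27, skipping weekends — Sep 28, Sep 29, Sep 30, Oct 1, …, Oct 9, Oct 12, Oct 13 — lands on Tuesday, 2020-10-13.
The last day of the notice period: 2020-10-13 + 95 days = 2021-01-16.
Adding 66 calendar days to 2021-01-16 gives 2021-03-23, which is the date acceleration becomes effective.

2021-03-23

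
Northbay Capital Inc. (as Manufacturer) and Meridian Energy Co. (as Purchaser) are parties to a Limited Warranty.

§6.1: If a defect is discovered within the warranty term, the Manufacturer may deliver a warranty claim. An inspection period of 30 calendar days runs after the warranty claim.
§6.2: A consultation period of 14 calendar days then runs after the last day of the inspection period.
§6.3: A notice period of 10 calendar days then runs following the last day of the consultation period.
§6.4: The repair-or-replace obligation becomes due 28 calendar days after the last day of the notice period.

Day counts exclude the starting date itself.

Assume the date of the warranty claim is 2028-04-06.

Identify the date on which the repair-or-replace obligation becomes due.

2028-06-27

The last day of the inspection period: 2028-04-06 + 30 days = 2028-05-06.
Adding 14 calendar days to 2028-05-06 gives 2028-05-20, which is the last day of the consultation period.
The last day of the notice period: 10 calendar days after 2028-05-20 is 2028-05-30.
Adding 28 calendar days to 2028-05-30 gives 2028-06-27, which is the date on which the repair-or-replace obligation becomes due.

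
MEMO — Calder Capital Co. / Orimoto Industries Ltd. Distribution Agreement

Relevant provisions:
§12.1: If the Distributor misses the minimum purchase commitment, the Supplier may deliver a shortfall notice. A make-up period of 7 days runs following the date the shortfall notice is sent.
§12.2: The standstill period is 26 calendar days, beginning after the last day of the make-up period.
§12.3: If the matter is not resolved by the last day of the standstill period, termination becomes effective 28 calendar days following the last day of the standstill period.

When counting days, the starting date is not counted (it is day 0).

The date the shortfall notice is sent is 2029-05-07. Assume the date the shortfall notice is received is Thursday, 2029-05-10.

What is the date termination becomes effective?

2029-07-07

The last day of the make-up period: 7 calendar days after 2029-05-07 is 2029-05-14.
The last day of the standstill period: 26 calendar days after 2029-05-14 is 2029-06-09.
The date termination becomes effective: 2029-06-09 + 28 days = 2029-07-07.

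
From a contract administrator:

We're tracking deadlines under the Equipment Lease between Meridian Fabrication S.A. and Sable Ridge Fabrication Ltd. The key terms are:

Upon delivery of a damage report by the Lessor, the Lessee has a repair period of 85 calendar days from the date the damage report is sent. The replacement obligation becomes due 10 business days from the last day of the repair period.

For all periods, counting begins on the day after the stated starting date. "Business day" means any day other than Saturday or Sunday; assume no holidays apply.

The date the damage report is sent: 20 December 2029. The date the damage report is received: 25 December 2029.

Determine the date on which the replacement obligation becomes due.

29 March 2030

The last day of the repair period: 85 calendar days after 20 December 2029 is 15 March 2030.
The date on which the replacement obligation becomes due: counting 10 business days from Friday, 15 March 2030 (Mar 18, Mar 19, Mar 20, Mar 21, Mar 22, Mar 25, Mar 26, Mar 27, Mar 28, Mar 29, skipping weekends) reaches Friday, 29 March 2030.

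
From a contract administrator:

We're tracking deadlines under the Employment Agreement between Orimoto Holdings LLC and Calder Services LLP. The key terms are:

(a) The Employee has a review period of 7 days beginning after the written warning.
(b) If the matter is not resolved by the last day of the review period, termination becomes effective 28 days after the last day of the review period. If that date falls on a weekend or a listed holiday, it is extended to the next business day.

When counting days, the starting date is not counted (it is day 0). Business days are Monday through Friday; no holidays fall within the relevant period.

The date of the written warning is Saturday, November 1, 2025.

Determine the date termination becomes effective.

Adding 7 calendar days to November 1, 2025 gives November 8, 2025, which is the last day of the review period.
Adding 28 calendar days to November 8, 2025 gives December 6, 2025, which is the date termination becomes effective. That falls on a Saturday, so it rolls to the next business day, Monday, December 8, 2025.

December 8, 2025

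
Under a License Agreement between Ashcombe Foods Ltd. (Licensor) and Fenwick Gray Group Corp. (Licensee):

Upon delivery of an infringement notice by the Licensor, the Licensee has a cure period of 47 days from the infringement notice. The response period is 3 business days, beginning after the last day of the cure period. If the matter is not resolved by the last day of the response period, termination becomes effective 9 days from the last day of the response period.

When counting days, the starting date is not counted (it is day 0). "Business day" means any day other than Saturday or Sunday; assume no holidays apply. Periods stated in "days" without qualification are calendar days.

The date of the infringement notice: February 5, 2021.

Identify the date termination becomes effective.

April 7, 2021

Adding 47 calendar days to February 5, 2021 gives March 24, 2021, which is the last day of the cure period.
From Wednesday, March 24, 2021, 3 business days (Mar 25, Mar 26, Mar 29, skipping weekends) brings us to Monday, March 29, 2021, which is the last day of the response period.
The date termination becomes effective: 9 calendar days after March 29, 2021 is April 7, 2021.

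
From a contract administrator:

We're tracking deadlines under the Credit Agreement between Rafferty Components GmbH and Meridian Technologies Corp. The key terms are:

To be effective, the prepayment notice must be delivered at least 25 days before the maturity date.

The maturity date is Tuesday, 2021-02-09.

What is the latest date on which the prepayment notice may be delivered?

2021-02-09 minus 25 days is 2021-01-15.

2021-01-15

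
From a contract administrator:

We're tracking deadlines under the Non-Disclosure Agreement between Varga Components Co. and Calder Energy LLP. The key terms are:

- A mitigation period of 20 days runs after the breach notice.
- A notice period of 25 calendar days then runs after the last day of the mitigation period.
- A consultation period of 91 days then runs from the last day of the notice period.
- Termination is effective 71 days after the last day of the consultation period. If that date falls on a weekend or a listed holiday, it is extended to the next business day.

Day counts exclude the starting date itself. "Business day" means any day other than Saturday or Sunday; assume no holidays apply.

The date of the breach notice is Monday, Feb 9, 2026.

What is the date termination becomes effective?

The last day of the mitigation period: Feb 9, 2026 + 20 days = Mar 1, 2026.
The last day of the notice period: 25 calendar days after Mar 1, 2026 is Mar 26, 2026.
Adding 91 calendar days to Mar 26, 2026 gives Jun 25, 2026, which is the last day of the consultation period.
The date termination becomes effective: Jun 25, 2026 + 71 days = Sep 4, 2026. Sep 4, 2026 is a Friday, so no roll-forward applies.

Sep 4, 2026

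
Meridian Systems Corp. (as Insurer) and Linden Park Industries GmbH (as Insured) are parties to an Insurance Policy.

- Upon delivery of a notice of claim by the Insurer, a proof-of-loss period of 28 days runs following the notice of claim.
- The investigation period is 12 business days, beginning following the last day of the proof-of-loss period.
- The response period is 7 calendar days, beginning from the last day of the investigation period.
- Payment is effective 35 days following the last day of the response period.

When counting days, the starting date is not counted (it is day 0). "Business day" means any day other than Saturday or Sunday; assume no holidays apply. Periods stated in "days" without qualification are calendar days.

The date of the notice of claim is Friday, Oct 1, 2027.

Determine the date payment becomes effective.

Dec 28, 2027

Adding 28 calendar days to Oct 1, 2027 gives Oct 29, 2027, which is the last day of the proof-of-loss period.
The last day of the investigation period: 12 business days after Friday, Oct 29, 2027, skipping weekends — Nov 1, Nov 2, Nov 3, Nov 4, …, Nov 12, Nov 15, Nov 16 — lands on Tuesday, Nov 16, 2027.
The last day of the response period: 7 calendar days after Nov 16, 2027 is Nov 23, 2027.
Adding 35 calendar days to Nov 23, 2027 gives Dec 28, 2027, which is the date payment becomes effective.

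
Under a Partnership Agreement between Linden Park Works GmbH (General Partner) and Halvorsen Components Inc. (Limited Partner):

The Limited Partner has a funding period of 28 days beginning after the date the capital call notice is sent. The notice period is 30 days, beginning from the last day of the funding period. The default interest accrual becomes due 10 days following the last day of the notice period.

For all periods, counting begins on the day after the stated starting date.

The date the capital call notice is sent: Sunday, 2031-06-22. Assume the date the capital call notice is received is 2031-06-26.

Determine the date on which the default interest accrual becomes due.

The last day of the funding period: 2031-06-22 + 28 days = 2031-07-20.
The last day of the notice period: 2031-07-20 + 30 days = 2031-08-19.
The date on which the default interest accrual becomes due: 10 calendar days after 2031-08-19 is 2031-08-29.

2031-08-29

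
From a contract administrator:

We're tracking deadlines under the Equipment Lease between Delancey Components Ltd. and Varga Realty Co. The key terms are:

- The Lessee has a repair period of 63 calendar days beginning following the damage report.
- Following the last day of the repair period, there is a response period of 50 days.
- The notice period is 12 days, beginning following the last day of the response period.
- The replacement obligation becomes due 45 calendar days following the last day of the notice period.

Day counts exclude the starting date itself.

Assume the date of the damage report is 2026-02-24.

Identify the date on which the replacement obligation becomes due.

2026-08-13

Adding 63 calendar days to 2026-02-24 gives 2026-04-28, which is the last day of the repair period.
Adding 50 calendar days to 2026-04-28 gives 2026-06-17, which is the last day of the response period.
Adding 12 calendar days to 2026-06-17 gives 2026-06-29, which is the last day of the notice period.
The date on which the replacement obligation becomes due: 2026-06-29 + 45 days = 2026-08-13.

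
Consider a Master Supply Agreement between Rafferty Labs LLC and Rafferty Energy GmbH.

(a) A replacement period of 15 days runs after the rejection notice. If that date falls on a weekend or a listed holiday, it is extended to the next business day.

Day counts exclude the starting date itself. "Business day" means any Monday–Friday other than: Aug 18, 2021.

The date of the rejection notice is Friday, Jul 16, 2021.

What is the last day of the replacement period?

Adding 15 calendar days to Jul 16, 2021 gives Jul 31, 2021, which is the last day of the replacement period. That falls on a Saturday, so it rolls to the next business day, Monday, Aug 2, 2021.

Aug 2, 2021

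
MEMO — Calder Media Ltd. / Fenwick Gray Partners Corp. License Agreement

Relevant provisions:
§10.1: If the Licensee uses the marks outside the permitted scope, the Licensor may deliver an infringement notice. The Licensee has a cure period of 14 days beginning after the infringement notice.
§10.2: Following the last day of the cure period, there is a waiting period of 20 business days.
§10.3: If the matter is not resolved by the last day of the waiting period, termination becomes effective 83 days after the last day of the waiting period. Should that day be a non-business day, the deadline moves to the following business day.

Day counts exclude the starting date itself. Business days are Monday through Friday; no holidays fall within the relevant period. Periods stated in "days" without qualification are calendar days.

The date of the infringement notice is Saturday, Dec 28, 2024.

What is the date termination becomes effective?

May 1, 2025

The last day of the cure period: Dec 28, 2024 + 14 days = Jan 11, 2025.
The last day of the waiting period: 20 business days after Saturday, Jan 11, 2025, skipping weekends — Jan 13, Jan 14, Jan 15, Jan 16, …, Feb 5, Feb 6, Feb 7 — lands on Friday, Feb 7, 2025.
The date termination becomes effective: Feb 7, 2025 + 83 days = May 1, 2025. May 1, 2025 is a Thursday, so no roll-forward applies.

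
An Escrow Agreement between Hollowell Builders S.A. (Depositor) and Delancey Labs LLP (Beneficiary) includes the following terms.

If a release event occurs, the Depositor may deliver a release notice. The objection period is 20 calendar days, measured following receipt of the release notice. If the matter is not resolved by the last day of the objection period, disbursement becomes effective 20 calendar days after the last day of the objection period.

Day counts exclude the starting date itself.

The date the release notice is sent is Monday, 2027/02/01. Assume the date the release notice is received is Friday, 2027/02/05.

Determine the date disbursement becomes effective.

Adding 20 calendar days to 2027/02/05 gives 2027/02/25, which is the last day of the objection period.
Adding 20 calendar days to 2027/02/25 gives 2027/03/17, which is the date disbursement becomes effective.

2027/03/17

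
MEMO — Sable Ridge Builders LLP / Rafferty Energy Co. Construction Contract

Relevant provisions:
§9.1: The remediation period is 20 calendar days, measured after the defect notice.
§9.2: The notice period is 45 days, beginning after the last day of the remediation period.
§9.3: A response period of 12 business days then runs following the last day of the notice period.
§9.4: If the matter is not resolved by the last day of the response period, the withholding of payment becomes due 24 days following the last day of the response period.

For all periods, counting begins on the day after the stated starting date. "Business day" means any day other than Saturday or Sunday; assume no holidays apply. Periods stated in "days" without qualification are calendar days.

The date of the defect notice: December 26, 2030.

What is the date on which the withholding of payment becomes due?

April 11, 2031

Adding 20 calendar days to December 26, 2030 gives January 15, 2031, which is the last day of the remediation period.
The last day of the notice period: January 15, 2031 + 45 days = March 1, 2031.
From Saturday, March 1, 2031, 12 business days (Mar 3, Mar 4, Mar 5, Mar 6, …, Mar 14, Mar 17, Mar 18, skipping weekends) brings us to Tuesday, March 18, 2031, which is the last day of the response period.
The date on which the withholding of payment becomes due: 24 calendar days after March 18, 2031 is April 11, 2031.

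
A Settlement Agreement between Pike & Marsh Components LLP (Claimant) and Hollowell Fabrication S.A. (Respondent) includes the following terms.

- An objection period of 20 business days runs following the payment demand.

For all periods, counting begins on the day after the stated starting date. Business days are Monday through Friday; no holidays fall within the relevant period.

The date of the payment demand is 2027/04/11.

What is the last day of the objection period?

2027/05/07

The last day of the objection period: 20 business days after Sunday, 2027/04/11, skipping weekends — Apr 12, Apr 13, Apr 14, Apr 15, …, May 5, May 6, May 7 — lands on Friday, 2027/05/07.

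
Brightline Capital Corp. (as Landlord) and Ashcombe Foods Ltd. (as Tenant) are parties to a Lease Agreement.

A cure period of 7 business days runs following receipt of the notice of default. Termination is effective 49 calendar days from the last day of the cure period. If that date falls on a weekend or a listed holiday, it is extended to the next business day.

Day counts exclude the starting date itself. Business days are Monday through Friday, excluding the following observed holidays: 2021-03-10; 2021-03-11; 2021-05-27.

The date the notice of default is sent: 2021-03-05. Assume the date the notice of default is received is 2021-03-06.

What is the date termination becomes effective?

2021-05-06

The last day of the cure period: 7 business days after Saturday, 2021-03-06, skipping weekends and the listed holidays on Mar 10, Mar 11 — Mar 8, Mar 9, Mar 12, Mar 15, Mar 16, Mar 17, Mar 18 — lands on Thursday, 2021-03-18.
Adding 49 calendar days to 2021-03-18 gives 2021-05-06, which is the date termination becomes effective. 2021-05-06 is a Thursday and is not a listed holiday, so no roll-forward applies.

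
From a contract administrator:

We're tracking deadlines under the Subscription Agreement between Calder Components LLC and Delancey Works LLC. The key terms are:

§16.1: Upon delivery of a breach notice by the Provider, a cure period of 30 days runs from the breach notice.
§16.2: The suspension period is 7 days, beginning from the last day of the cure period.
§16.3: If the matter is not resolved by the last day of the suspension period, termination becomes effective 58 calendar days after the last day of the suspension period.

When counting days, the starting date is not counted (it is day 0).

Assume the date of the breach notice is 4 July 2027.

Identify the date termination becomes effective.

Adding 30 calendar days to 4 July 2027 gives 3 August 2027, which is the last day of the cure period.
Adding 7 calendar days to 3 August 2027 gives 10 August 2027, which is the last day of the suspension period.
The date termination becomes effective: 58 calendar days after 10 August 2027 is 7 October 2027.

7 October 2027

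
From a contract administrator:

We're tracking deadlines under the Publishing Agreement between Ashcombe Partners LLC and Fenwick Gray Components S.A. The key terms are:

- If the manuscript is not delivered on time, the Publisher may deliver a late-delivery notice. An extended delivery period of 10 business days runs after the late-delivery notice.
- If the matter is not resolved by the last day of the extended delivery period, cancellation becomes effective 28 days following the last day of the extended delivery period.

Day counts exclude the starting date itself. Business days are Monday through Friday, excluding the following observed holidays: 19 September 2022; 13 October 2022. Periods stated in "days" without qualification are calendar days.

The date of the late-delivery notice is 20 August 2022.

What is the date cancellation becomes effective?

30 September 2022

From Saturday, 20 August 2022, 10 business days (Aug 22, Aug 23, Aug 24, Aug 25, Aug 26, Aug 29, Aug 30, Aug 31, Sep 1, Sep 2, skipping weekends) brings us to Friday, 2 September 2022, which is the last day of the extended delivery period.
Adding 28 calendar days to 2 September 2022 gives 30 September 2022, which is the date cancellation becomes effective.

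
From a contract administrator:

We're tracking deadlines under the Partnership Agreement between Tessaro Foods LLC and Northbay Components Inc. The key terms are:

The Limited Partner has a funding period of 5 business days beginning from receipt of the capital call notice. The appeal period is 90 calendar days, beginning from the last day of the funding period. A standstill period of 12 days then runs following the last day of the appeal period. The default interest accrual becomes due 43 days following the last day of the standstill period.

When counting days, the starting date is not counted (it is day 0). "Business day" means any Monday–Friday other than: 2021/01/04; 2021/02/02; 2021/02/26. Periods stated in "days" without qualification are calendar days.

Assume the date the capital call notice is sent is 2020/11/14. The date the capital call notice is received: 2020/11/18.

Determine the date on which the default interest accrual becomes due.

The last day of the funding period: 5 business days after Wednesday, 2020/11/18, skipping weekends — Nov 19, Nov 20, Nov 23, Nov 24, Nov 25 — lands on Wednesday, 2020/11/25.
The last day of the appeal period: 2020/11/25 + 90 days = 2021/02/23.
The last day of the standstill period: 2021/02/23 + 12 days = 2021/03/07.
Adding 43 calendar days to 2021/03/07 gives 2021/04/19, which is the date on which the default interest accrual becomes due.

2021/04/19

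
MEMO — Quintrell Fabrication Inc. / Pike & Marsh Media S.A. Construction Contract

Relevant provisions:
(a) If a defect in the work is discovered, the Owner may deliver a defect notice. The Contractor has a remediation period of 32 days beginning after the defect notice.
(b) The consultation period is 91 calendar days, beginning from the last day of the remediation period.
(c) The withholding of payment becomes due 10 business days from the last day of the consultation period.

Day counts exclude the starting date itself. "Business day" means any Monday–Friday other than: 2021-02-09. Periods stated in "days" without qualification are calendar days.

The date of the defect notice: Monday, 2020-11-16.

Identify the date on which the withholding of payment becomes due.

2021-04-02

The last day of the remediation period: 2020-11-16 + 32 days = 2020-12-18.
The last day of the consultation period: 2020-12-18 + 91 days = 2021-03-19.
The date on which the withholding of payment becomes due: 10 business days after Friday, 2021-03-19, skipping weekends — Mar 22, Mar 23, Mar 24, Mar 25, Mar 26, Mar 29, Mar 30, Mar 31, Apr 1, Apr 2 — lands on Friday, 2021-04-02.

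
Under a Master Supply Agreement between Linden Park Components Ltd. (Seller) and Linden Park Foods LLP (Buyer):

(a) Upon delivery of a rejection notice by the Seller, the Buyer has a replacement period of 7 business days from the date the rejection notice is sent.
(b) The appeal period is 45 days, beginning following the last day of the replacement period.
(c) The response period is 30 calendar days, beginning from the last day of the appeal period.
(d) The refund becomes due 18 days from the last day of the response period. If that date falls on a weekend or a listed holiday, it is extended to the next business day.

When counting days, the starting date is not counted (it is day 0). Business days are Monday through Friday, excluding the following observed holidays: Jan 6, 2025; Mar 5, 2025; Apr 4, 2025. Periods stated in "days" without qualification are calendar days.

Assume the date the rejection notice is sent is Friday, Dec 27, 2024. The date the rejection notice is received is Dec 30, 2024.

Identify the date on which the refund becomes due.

The last day of the replacement period: counting 7 business days from Friday, Dec 27, 2024 (Dec 30, Dec 31, Jan 1, Jan 2, Jan 3, Jan 7, Jan 8, skipping weekends and the listed holiday on Jan 6) reaches Wednesday, Jan 8, 2025.
The last day of the appeal period: 45 calendar days after Jan 8, 2025 is Feb 22, 2025.
Adding 30 calendar days to Feb 22, 2025 gives Mar 24, 2025, which is the last day of the response period.
Adding 18 calendar days to Mar 24, 2025 gives Apr 11, 2025, which is the date on which the refund becomes due. Apr 11, 2025 is a Friday and is not a listed holiday, so no roll-forward applies.

Apr 11, 2025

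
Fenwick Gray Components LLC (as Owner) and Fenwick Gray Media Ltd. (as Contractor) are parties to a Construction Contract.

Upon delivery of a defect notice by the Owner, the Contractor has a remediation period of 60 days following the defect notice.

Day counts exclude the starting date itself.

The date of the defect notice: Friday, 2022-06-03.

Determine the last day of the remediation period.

2022-08-02

The last day of the remediation period: 60 calendar days after 2022-06-03 is 2022-08-02.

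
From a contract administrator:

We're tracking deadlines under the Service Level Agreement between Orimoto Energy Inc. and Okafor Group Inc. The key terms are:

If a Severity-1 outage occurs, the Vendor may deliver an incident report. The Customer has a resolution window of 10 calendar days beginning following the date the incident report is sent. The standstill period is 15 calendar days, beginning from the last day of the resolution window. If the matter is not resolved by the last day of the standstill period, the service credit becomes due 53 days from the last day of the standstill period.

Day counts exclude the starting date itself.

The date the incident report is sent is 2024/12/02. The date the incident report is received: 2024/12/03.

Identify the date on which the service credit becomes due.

2025/02/18

The last day of the resolution window: 10 calendar days after 2024/12/02 is 2024/12/12.
The last day of the standstill period: 2024/12/12 + 15 days = 2024/12/27.
The date on which the service credit becomes due: 53 calendar days after 2024/12/27 is 2025/02/18.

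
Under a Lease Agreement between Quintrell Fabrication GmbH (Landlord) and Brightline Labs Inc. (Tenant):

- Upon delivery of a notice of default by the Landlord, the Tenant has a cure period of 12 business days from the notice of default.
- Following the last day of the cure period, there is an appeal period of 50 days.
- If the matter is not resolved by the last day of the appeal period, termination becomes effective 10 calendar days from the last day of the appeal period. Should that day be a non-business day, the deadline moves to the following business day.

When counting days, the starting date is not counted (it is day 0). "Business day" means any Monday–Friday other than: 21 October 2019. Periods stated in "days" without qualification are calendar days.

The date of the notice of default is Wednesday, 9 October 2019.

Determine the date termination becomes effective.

27 December 2019

The last day of the cure period: counting 12 business days from Wednesday, 9 October 2019 (Oct 10, Oct 11, Oct 14, Oct 15, …, Oct 24, Oct 25, Oct 28, skipping weekends and the listed holiday on Oct 21) reaches Monday, 28 October 2019.
The last day of the appeal period: 28 October 2019 + 50 days = 17 December 2019.
The date termination becomes effective: 17 December 2019 + 10 days = 27 December 2019. 27 December 2019 is a Friday and is not a listed holiday, so no roll-forward applies.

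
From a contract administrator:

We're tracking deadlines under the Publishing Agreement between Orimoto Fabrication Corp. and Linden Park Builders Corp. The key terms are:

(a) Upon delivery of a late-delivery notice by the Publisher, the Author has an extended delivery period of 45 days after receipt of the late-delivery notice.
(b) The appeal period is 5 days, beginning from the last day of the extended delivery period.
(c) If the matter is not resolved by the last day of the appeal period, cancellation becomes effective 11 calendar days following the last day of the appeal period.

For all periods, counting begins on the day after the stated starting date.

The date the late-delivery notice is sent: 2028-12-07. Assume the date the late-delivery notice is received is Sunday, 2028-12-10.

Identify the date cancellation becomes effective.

The last day of the extended delivery period: 45 calendar days after 2028-12-10 is 2029-01-24.
The last day of the appeal period: 5 calendar days after 2029-01-24 is 2029-01-29.
The date cancellation becomes effective: 2029-01-29 + 11 days = 2029-02-09.

2029-02-09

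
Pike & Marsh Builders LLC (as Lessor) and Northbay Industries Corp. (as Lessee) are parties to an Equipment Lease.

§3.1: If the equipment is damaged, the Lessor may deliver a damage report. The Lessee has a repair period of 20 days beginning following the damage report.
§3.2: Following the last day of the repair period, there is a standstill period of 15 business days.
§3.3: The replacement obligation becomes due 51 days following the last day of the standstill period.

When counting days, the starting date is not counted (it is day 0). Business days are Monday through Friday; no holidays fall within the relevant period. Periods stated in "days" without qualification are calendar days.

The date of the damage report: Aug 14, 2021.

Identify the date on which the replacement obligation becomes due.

The last day of the repair period: 20 calendar days after Aug 14, 2021 is Sep 3, 2021.
From Friday, Sep 3, 2021, 15 business days (Sep 6, Sep 7, Sep 8, Sep 9, …, Sep 22, Sep 23, Sep 24, skipping weekends) brings us to Friday, Sep 24, 2021, which is the last day of the standstill period.
The date on which the replacement obligation becomes due: Sep 24, 2021 + 51 days = Nov 14, 2021.

Nov 14, 2021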